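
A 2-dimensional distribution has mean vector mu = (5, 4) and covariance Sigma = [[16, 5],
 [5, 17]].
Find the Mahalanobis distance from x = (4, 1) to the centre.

Step 1 — centre the observation: (x - mu) = (-1, -3).

Step 2 — invert Sigma. det(Sigma) = 16·17 - (5)² = 247.
  Sigma^{-1} = (1/det) · [[d, -b], [-b, a]] = [[0.0688, -0.0202],
 [-0.0202, 0.0648]].

Step 3 — form the quadratic (x - mu)^T · Sigma^{-1} · (x - mu):
  Sigma^{-1} · (x - mu) = (-0.0081, -0.1741).
  (x - mu)^T · [Sigma^{-1} · (x - mu)] = (-1)·(-0.0081) + (-3)·(-0.1741) = 0.5304.

Step 4 — take square root: d = √(0.5304) ≈ 0.7283.

d(x, mu) = √(0.5304) ≈ 0.7283


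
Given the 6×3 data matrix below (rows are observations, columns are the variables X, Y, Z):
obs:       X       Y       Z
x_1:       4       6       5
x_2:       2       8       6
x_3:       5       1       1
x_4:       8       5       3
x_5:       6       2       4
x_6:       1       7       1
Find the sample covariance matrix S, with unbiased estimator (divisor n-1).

Step 1 — column means:
  mean(X) = (4 + 2 + 5 + 8 + 6 + 1) / 6 = 26/6 = 4.3333
  mean(Y) = (6 + 8 + 1 + 5 + 2 + 7) / 6 = 29/6 = 4.8333
  mean(Z) = (5 + 6 + 1 + 3 + 4 + 1) / 6 = 20/6 = 3.3333

Step 2 — sample covariance S[i,j] = (1/(n-1)) · Σ_k (x_{k,i} - mean_i) · (x_{k,j} - mean_j), with n-1 = 5.
  S[X,X] = ((-0.3333)·(-0.3333) + (-2.3333)·(-2.3333) + (0.6667)·(0.6667) + (3.6667)·(3.6667) + (1.6667)·(1.6667) + (-3.3333)·(-3.3333)) / 5 = 33.3333/5 = 6.6667
  S[X,Y] = ((-0.3333)·(1.1667) + (-2.3333)·(3.1667) + (0.6667)·(-3.8333) + (3.6667)·(0.1667) + (1.6667)·(-2.8333) + (-3.3333)·(2.1667)) / 5 = -21.6667/5 = -4.3333
  S[X,Z] = ((-0.3333)·(1.6667) + (-2.3333)·(2.6667) + (0.6667)·(-2.3333) + (3.6667)·(-0.3333) + (1.6667)·(0.6667) + (-3.3333)·(-2.3333)) / 5 = -0.6667/5 = -0.1333
  S[Y,Y] = ((1.1667)·(1.1667) + (3.1667)·(3.1667) + (-3.8333)·(-3.8333) + (0.1667)·(0.1667) + (-2.8333)·(-2.8333) + (2.1667)·(2.1667)) / 5 = 38.8333/5 = 7.7667
  S[Y,Z] = ((1.1667)·(1.6667) + (3.1667)·(2.6667) + (-3.8333)·(-2.3333) + (0.1667)·(-0.3333) + (-2.8333)·(0.6667) + (2.1667)·(-2.3333)) / 5 = 12.3333/5 = 2.4667
  S[Z,Z] = ((1.6667)·(1.6667) + (2.6667)·(2.6667) + (-2.3333)·(-2.3333) + (-0.3333)·(-0.3333) + (0.6667)·(0.6667) + (-2.3333)·(-2.3333)) / 5 = 21.3333/5 = 4.2667

S is symmetric (S[j,i] = S[i,j]). Assembling:

S = [[6.6667, -4.3333, -0.1333],
 [-4.3333, 7.7667, 2.4667],
 [-0.1333, 2.4667, 4.2667]]


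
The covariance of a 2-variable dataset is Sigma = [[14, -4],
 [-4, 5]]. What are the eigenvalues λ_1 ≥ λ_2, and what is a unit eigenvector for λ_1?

Step 1 — characteristic polynomial of 2×2 Sigma:
  det(Sigma - λI) = λ² - trace · λ + det = 0.
  trace = 14 + 5 = 19, det = 14·5 - (-4)² = 54.
Step 2 — discriminant:
  Δ = trace² - 4·det = 361 - 216 = 145.
Step 3 — eigenvalues:
  λ = (trace ± √Δ)/2 = (19 ± 12.0416)/2,
  λ_1 = 15.5208,  λ_2 = 3.4792.

Step 4 — unit eigenvector for λ_1: solve (Sigma - λ_1 I)v = 0. First row:
  (14 - 15.5208)·v_x + (-4)·v_y = 0, i.e. (-1.5208)·v_x + (-4)·v_y = 0,
  so v ∝ (b, λ_1 - a) = (-4, 1.5208); multiply by -1 so the first entry is positive: u = (4, -1.5208).
  ||u|| = √((4)² + (-1.5208)²) = √(18.3128) ≈ 4.2793,
  v_1 = u/||u|| ≈ (0.9347, -0.3554) (||v_1|| = 1).

λ_1 = 15.5208,  λ_2 = 3.4792;  v_1 ≈ (0.9347, -0.3554)


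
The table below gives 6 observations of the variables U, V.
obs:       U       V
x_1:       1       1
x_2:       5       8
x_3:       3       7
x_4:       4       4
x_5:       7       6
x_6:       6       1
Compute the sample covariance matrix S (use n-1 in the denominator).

Step 1 — column means:
  mean(U) = (1 + 5 + 3 + 4 + 7 + 6) / 6 = 26/6 = 4.3333
  mean(V) = (1 + 8 + 7 + 4 + 6 + 1) / 6 = 27/6 = 4.5

Step 2 — sample covariance S[i,j] = (1/(n-1)) · Σ_k (x_{k,i} - mean_i) · (x_{k,j} - mean_j), with n-1 = 5.
  S[U,U] = ((-3.3333)·(-3.3333) + (0.6667)·(0.6667) + (-1.3333)·(-1.3333) + (-0.3333)·(-0.3333) + (2.6667)·(2.6667) + (1.6667)·(1.6667)) / 5 = 23.3333/5 = 4.6667
  S[U,V] = ((-3.3333)·(-3.5) + (0.6667)·(3.5) + (-1.3333)·(2.5) + (-0.3333)·(-0.5) + (2.6667)·(1.5) + (1.6667)·(-3.5)) / 5 = 9/5 = 1.8
  S[V,V] = ((-3.5)·(-3.5) + (3.5)·(3.5) + (2.5)·(2.5) + (-0.5)·(-0.5) + (1.5)·(1.5) + (-3.5)·(-3.5)) / 5 = 45.5/5 = 9.1

S is symmetric (S[j,i] = S[i,j]). Assembling:

S = [[4.6667, 1.8],
 [1.8, 9.1]]


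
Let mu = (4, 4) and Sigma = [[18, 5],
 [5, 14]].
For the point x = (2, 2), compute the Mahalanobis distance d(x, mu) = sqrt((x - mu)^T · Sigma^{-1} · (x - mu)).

Step 1 — centre the observation: (x - mu) = (-2, -2).

Step 2 — invert Sigma. det(Sigma) = 18·14 - (5)² = 227.
  Sigma^{-1} = (1/det) · [[d, -b], [-b, a]] = [[0.0617, -0.022],
 [-0.022, 0.0793]].

Step 3 — form the quadratic (x - mu)^T · Sigma^{-1} · (x - mu):
  Sigma^{-1} · (x - mu) = (-0.0793, -0.1145).
  (x - mu)^T · [Sigma^{-1} · (x - mu)] = (-2)·(-0.0793) + (-2)·(-0.1145) = 0.3877.

Step 4 — take square root: d = √(0.3877) ≈ 0.6226.

d(x, mu) = √(0.3877) ≈ 0.6226


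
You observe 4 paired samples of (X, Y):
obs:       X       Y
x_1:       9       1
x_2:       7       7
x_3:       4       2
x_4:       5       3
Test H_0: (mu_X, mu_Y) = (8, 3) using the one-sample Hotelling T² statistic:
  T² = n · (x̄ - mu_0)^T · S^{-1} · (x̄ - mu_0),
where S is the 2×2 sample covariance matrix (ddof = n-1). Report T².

Step 1 — sample mean vector:
  mean(X) = (9 + 7 + 4 + 5) / 4 = 25/4 = 6.25
  mean(Y) = (1 + 7 + 2 + 3) / 4 = 13/4 = 3.25
  x̄ = (6.25, 3.25),  deviation x̄ - mu_0 = (6.25, 3.25) - (8, 3) = (-1.75, 0.25).

Step 2 — sample covariance matrix, S[i,j] = (1/(n-1)) · Σ_k (x_{k,i} - mean_i) · (x_{k,j} - mean_j), divisor n-1 = 3:
  S[X,X] = ((2.75)·(2.75) + (0.75)·(0.75) + (-2.25)·(-2.25) + (-1.25)·(-1.25)) / 3 = 14.75/3 = 4.9167
  S[X,Y] = ((2.75)·(-2.25) + (0.75)·(3.75) + (-2.25)·(-1.25) + (-1.25)·(-0.25)) / 3 = -0.25/3 = -0.0833
  S[Y,Y] = ((-2.25)·(-2.25) + (3.75)·(3.75) + (-1.25)·(-1.25) + (-0.25)·(-0.25)) / 3 = 20.75/3 = 6.9167
  S = [[4.9167, -0.0833],
 [-0.0833, 6.9167]].

Step 3 — invert S. det(S) = 4.9167·6.9167 - (-0.0833)² = 34.
  S^{-1} = (1/det) · [[d, -b], [-b, a]] = [[0.2034, 0.0025],
 [0.0025, 0.1446]].

Step 4 — quadratic form (x̄ - mu_0)^T · S^{-1} · (x̄ - mu_0):
  S^{-1} · (x̄ - mu_0) = (-0.3554, 0.0319),
  (x̄ - mu_0)^T · [...] = (-1.75)·(-0.3554) + (0.25)·(0.0319) = 0.6299.

Step 5 — scale by n: T² = 4 · 0.6299 = 2.5196.

T² ≈ 2.5196


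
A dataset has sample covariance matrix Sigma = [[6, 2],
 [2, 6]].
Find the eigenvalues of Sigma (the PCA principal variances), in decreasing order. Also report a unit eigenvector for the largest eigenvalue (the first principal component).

Step 1 — characteristic polynomial of 2×2 Sigma:
  det(Sigma - λI) = λ² - trace · λ + det = 0.
  trace = 6 + 6 = 12, det = 6·6 - (2)² = 32.
Step 2 — discriminant:
  Δ = trace² - 4·det = 144 - 128 = 16.
Step 3 — eigenvalues:
  λ = (trace ± √Δ)/2 = (12 ± 4)/2,
  λ_1 = 8,  λ_2 = 4.

Step 4 — unit eigenvector for λ_1: solve (Sigma - λ_1 I)v = 0. First row:
  (6 - 8)·v_x + (2)·v_y = 0, i.e. (-2)·v_x + (2)·v_y = 0,
  so v ∝ (b, λ_1 - a) = (2, 2) = u.
  ||u|| = √((2)² + (2)²) = √(8) ≈ 2.8284,
  v_1 = u/||u|| ≈ (0.7071, 0.7071) (||v_1|| = 1).

λ_1 = 8,  λ_2 = 4;  v_1 ≈ (0.7071, 0.7071)


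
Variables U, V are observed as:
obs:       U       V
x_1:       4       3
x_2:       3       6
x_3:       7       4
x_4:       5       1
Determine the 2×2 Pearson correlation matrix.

Step 1 — column means:
  mean(U) = (4 + 3 + 7 + 5) / 4 = 19/4 = 4.75
  mean(V) = (3 + 6 + 4 + 1) / 4 = 14/4 = 3.5

Step 2 — sample variances and covariances s[i,j] = (1/(n-1)) · Σ_k (x_{k,i} - mean_i) · (x_{k,j} - mean_j), with n-1 = 3:
  s[U,U] = ((-0.75)·(-0.75) + (-1.75)·(-1.75) + (2.25)·(2.25) + (0.25)·(0.25)) / 3 = 8.75/3 = 2.9167
  s[U,V] = ((-0.75)·(-0.5) + (-1.75)·(2.5) + (2.25)·(0.5) + (0.25)·(-2.5)) / 3 = -3.5/3 = -1.1667
  s[V,V] = ((-0.5)·(-0.5) + (2.5)·(2.5) + (0.5)·(0.5) + (-2.5)·(-2.5)) / 3 = 13/3 = 4.3333
  Sample standard deviations s_i = √(s[i,i]):
  s(U) = √(2.9167) = 1.7078
  s(V) = √(4.3333) = 2.0817

Step 3 — r_{ij} = s_{ij} / (s_i · s_j):
  r[U,U] = 1 (diagonal).
  r[U,V] = -1.1667 / (1.7078 · 2.0817) = -1.1667 / 3.5551 = -0.3282
  r[V,V] = 1 (diagonal).

R is symmetric with unit diagonal. Assembling:

R = [[1, -0.3282],
 [-0.3282, 1]]


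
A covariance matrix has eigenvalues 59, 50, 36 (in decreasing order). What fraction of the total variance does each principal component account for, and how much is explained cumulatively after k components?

Step 1 — total variance = trace(Sigma) = Σ λ_i = 59 + 50 + 36 = 145.

Step 2 — fraction explained by component i = λ_i / Σ λ:
  PC1: 59/145 = 0.4069
  PC2: 50/145 = 0.3448
  PC3: 36/145 = 0.2483

Step 3 — cumulative fraction after k components = (λ_1 + ... + λ_k) / Σ λ:
  k = 1: 59/145 = 0.4069
  k = 2: (59 + 50)/145 = 109/145 = 0.7517
  k = 3: (59 + 50 + 36)/145 = 145/145 = 1

Summary (fraction, with percent):

explained: PC1 0.4069 (40.69%), PC2 0.3448 (34.48%), PC3 0.2483 (24.83%);  cumulative: 0.4069, 0.7517, 1


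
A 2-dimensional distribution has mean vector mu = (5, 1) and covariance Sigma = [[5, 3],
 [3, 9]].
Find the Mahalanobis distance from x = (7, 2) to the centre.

Step 1 — centre the observation: (x - mu) = (2, 1).

Step 2 — invert Sigma. det(Sigma) = 5·9 - (3)² = 36.
  Sigma^{-1} = (1/det) · [[d, -b], [-b, a]] = [[0.25, -0.0833],
 [-0.0833, 0.1389]].

Step 3 — form the quadratic (x - mu)^T · Sigma^{-1} · (x - mu):
  Sigma^{-1} · (x - mu) = (0.4167, -0.0278).
  (x - mu)^T · [Sigma^{-1} · (x - mu)] = (2)·(0.4167) + (1)·(-0.0278) = 0.8056.

Step 4 — take square root: d = √(0.8056) ≈ 0.8975.

d(x, mu) = √(0.8056) ≈ 0.8975


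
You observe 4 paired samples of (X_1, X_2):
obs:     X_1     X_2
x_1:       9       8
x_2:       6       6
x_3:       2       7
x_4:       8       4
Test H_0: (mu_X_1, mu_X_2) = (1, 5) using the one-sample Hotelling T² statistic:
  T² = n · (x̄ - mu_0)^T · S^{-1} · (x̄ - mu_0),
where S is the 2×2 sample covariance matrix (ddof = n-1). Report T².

Step 1 — sample mean vector:
  mean(X_1) = (9 + 6 + 2 + 8) / 4 = 25/4 = 6.25
  mean(X_2) = (8 + 6 + 7 + 4) / 4 = 25/4 = 6.25
  x̄ = (6.25, 6.25),  deviation x̄ - mu_0 = (6.25, 6.25) - (1, 5) = (5.25, 1.25).

Step 2 — sample covariance matrix, S[i,j] = (1/(n-1)) · Σ_k (x_{k,i} - mean_i) · (x_{k,j} - mean_j), divisor n-1 = 3:
  S[X_1,X_1] = ((2.75)·(2.75) + (-0.25)·(-0.25) + (-4.25)·(-4.25) + (1.75)·(1.75)) / 3 = 28.75/3 = 9.5833
  S[X_1,X_2] = ((2.75)·(1.75) + (-0.25)·(-0.25) + (-4.25)·(0.75) + (1.75)·(-2.25)) / 3 = -2.25/3 = -0.75
  S[X_2,X_2] = ((1.75)·(1.75) + (-0.25)·(-0.25) + (0.75)·(0.75) + (-2.25)·(-2.25)) / 3 = 8.75/3 = 2.9167
  S = [[9.5833, -0.75],
 [-0.75, 2.9167]].

Step 3 — invert S. det(S) = 9.5833·2.9167 - (-0.75)² = 27.3889.
  S^{-1} = (1/det) · [[d, -b], [-b, a]] = [[0.1065, 0.0274],
 [0.0274, 0.3499]].

Step 4 — quadratic form (x̄ - mu_0)^T · S^{-1} · (x̄ - mu_0):
  S^{-1} · (x̄ - mu_0) = (0.5933, 0.5811),
  (x̄ - mu_0)^T · [...] = (5.25)·(0.5933) + (1.25)·(0.5811) = 3.8413.

Step 5 — scale by n: T² = 4 · 3.8413 = 15.3651.

T² ≈ 15.3651


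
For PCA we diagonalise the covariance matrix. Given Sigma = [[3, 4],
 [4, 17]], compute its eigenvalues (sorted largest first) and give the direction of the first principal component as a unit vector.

Step 1 — characteristic polynomial of 2×2 Sigma:
  det(Sigma - λI) = λ² - trace · λ + det = 0.
  trace = 3 + 17 = 20, det = 3·17 - (4)² = 35.
Step 2 — discriminant:
  Δ = trace² - 4·det = 400 - 140 = 260.
Step 3 — eigenvalues:
  λ = (trace ± √Δ)/2 = (20 ± 16.1245)/2,
  λ_1 = 18.0623,  λ_2 = 1.9377.

Step 4 — unit eigenvector for λ_1: solve (Sigma - λ_1 I)v = 0. First row:
  (3 - 18.0623)·v_x + (4)·v_y = 0, i.e. (-15.0623)·v_x + (4)·v_y = 0,
  so v ∝ (b, λ_1 - a) = (4, 15.0623) = u.
  ||u|| = √((4)² + (15.0623)²) = √(242.8716) ≈ 15.5843,
  v_1 = u/||u|| ≈ (0.2567, 0.9665) (||v_1|| = 1).

λ_1 = 18.0623,  λ_2 = 1.9377;  v_1 ≈ (0.2567, 0.9665)


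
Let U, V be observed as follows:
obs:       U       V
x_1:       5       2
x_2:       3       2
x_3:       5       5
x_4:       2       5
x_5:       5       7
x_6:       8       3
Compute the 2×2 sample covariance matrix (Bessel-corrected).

Step 1 — column means:
  mean(U) = (5 + 3 + 5 + 2 + 5 + 8) / 6 = 28/6 = 4.6667
  mean(V) = (2 + 2 + 5 + 5 + 7 + 3) / 6 = 24/6 = 4

Step 2 — sample covariance S[i,j] = (1/(n-1)) · Σ_k (x_{k,i} - mean_i) · (x_{k,j} - mean_j), with n-1 = 5.
  S[U,U] = ((0.3333)·(0.3333) + (-1.6667)·(-1.6667) + (0.3333)·(0.3333) + (-2.6667)·(-2.6667) + (0.3333)·(0.3333) + (3.3333)·(3.3333)) / 5 = 21.3333/5 = 4.2667
  S[U,V] = ((0.3333)·(-2) + (-1.6667)·(-2) + (0.3333)·(1) + (-2.6667)·(1) + (0.3333)·(3) + (3.3333)·(-1)) / 5 = -2/5 = -0.4
  S[V,V] = ((-2)·(-2) + (-2)·(-2) + (1)·(1) + (1)·(1) + (3)·(3) + (-1)·(-1)) / 5 = 20/5 = 4

S is symmetric (S[j,i] = S[i,j]). Assembling:

S = [[4.2667, -0.4],
 [-0.4, 4]]


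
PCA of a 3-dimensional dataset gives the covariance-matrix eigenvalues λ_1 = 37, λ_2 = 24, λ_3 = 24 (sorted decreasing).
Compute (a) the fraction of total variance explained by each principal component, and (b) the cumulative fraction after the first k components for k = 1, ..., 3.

Step 1 — total variance = trace(Sigma) = Σ λ_i = 37 + 24 + 24 = 85.

Step 2 — fraction explained by component i = λ_i / Σ λ:
  PC1: 37/85 = 0.4353
  PC2: 24/85 = 0.2824
  PC3: 24/85 = 0.2824

Step 3 — cumulative fraction after k components = (λ_1 + ... + λ_k) / Σ λ:
  k = 1: 37/85 = 0.4353
  k = 2: (37 + 24)/85 = 61/85 = 0.7176
  k = 3: (37 + 24 + 24)/85 = 85/85 = 1

Summary (fraction, with percent):

explained: PC1 0.4353 (43.53%), PC2 0.2824 (28.24%), PC3 0.2824 (28.24%);  cumulative: 0.4353, 0.7176, 1


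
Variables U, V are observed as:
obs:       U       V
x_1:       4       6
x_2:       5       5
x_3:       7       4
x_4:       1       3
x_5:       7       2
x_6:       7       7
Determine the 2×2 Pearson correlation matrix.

Step 1 — column means:
  mean(U) = (4 + 5 + 7 + 1 + 7 + 7) / 6 = 31/6 = 5.1667
  mean(V) = (6 + 5 + 4 + 3 + 2 + 7) / 6 = 27/6 = 4.5

Step 2 — sample variances and covariances s[i,j] = (1/(n-1)) · Σ_k (x_{k,i} - mean_i) · (x_{k,j} - mean_j), with n-1 = 5:
  s[U,U] = ((-1.1667)·(-1.1667) + (-0.1667)·(-0.1667) + (1.8333)·(1.8333) + (-4.1667)·(-4.1667) + (1.8333)·(1.8333) + (1.8333)·(1.8333)) / 5 = 28.8333/5 = 5.7667
  s[U,V] = ((-1.1667)·(1.5) + (-0.1667)·(0.5) + (1.8333)·(-0.5) + (-4.1667)·(-1.5) + (1.8333)·(-2.5) + (1.8333)·(2.5)) / 5 = 3.5/5 = 0.7
  s[V,V] = ((1.5)·(1.5) + (0.5)·(0.5) + (-0.5)·(-0.5) + (-1.5)·(-1.5) + (-2.5)·(-2.5) + (2.5)·(2.5)) / 5 = 17.5/5 = 3.5
  Sample standard deviations s_i = √(s[i,i]):
  s(U) = √(5.7667) = 2.4014
  s(V) = √(3.5) = 1.8708

Step 3 — r_{ij} = s_{ij} / (s_i · s_j):
  r[U,U] = 1 (diagonal).
  r[U,V] = 0.7 / (2.4014 · 1.8708) = 0.7 / 4.4926 = 0.1558
  r[V,V] = 1 (diagonal).

R is symmetric with unit diagonal. Assembling:

R = [[1, 0.1558],
 [0.1558, 1]]


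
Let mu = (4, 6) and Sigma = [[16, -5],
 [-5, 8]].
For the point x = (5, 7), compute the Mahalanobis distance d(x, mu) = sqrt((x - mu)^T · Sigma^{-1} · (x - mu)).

Step 1 — centre the observation: (x - mu) = (1, 1).

Step 2 — invert Sigma. det(Sigma) = 16·8 - (-5)² = 103.
  Sigma^{-1} = (1/det) · [[d, -b], [-b, a]] = [[0.0777, 0.0485],
 [0.0485, 0.1553]].

Step 3 — form the quadratic (x - mu)^T · Sigma^{-1} · (x - mu):
  Sigma^{-1} · (x - mu) = (0.1262, 0.2039).
  (x - mu)^T · [Sigma^{-1} · (x - mu)] = (1)·(0.1262) + (1)·(0.2039) = 0.3301.

Step 4 — take square root: d = √(0.3301) ≈ 0.5745.

d(x, mu) = √(0.3301) ≈ 0.5745


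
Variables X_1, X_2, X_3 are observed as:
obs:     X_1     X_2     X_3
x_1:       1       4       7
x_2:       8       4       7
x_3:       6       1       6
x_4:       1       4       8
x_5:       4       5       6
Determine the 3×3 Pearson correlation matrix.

Step 1 — column means:
  mean(X_1) = (1 + 8 + 6 + 1 + 4) / 5 = 20/5 = 4
  mean(X_2) = (4 + 4 + 1 + 4 + 5) / 5 = 18/5 = 3.6
  mean(X_3) = (7 + 7 + 6 + 8 + 6) / 5 = 34/5 = 6.8

Step 2 — sample variances and covariances s[i,j] = (1/(n-1)) · Σ_k (x_{k,i} - mean_i) · (x_{k,j} - mean_j), with n-1 = 4:
  s[X_1,X_1] = ((-3)·(-3) + (4)·(4) + (2)·(2) + (-3)·(-3) + (0)·(0)) / 4 = 38/4 = 9.5
  s[X_1,X_2] = ((-3)·(0.4) + (4)·(0.4) + (2)·(-2.6) + (-3)·(0.4) + (0)·(1.4)) / 4 = -6/4 = -1.5
  s[X_1,X_3] = ((-3)·(0.2) + (4)·(0.2) + (2)·(-0.8) + (-3)·(1.2) + (0)·(-0.8)) / 4 = -5/4 = -1.25
  s[X_2,X_2] = ((0.4)·(0.4) + (0.4)·(0.4) + (-2.6)·(-2.6) + (0.4)·(0.4) + (1.4)·(1.4)) / 4 = 9.2/4 = 2.3
  s[X_2,X_3] = ((0.4)·(0.2) + (0.4)·(0.2) + (-2.6)·(-0.8) + (0.4)·(1.2) + (1.4)·(-0.8)) / 4 = 1.6/4 = 0.4
  s[X_3,X_3] = ((0.2)·(0.2) + (0.2)·(0.2) + (-0.8)·(-0.8) + (1.2)·(1.2) + (-0.8)·(-0.8)) / 4 = 2.8/4 = 0.7
  Sample standard deviations s_i = √(s[i,i]):
  s(X_1) = √(9.5) = 3.0822
  s(X_2) = √(2.3) = 1.5166
  s(X_3) = √(0.7) = 0.8367

Step 3 — r_{ij} = s_{ij} / (s_i · s_j):
  r[X_1,X_1] = 1 (diagonal).
  r[X_1,X_2] = -1.5 / (3.0822 · 1.5166) = -1.5 / 4.6744 = -0.3209
  r[X_1,X_3] = -1.25 / (3.0822 · 0.8367) = -1.25 / 2.5788 = -0.4847
  r[X_2,X_2] = 1 (diagonal).
  r[X_2,X_3] = 0.4 / (1.5166 · 0.8367) = 0.4 / 1.2689 = 0.3152
  r[X_3,X_3] = 1 (diagonal).

R is symmetric with unit diagonal. Assembling:

R = [[1, -0.3209, -0.4847],
 [-0.3209, 1, 0.3152],
 [-0.4847, 0.3152, 1]]


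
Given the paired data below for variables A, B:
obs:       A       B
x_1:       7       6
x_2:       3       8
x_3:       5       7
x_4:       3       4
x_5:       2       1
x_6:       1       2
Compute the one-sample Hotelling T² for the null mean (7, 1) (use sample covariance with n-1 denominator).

Step 1 — sample mean vector:
  mean(A) = (7 + 3 + 5 + 3 + 2 + 1) / 6 = 21/6 = 3.5
  mean(B) = (6 + 8 + 7 + 4 + 1 + 2) / 6 = 28/6 = 4.6667
  x̄ = (3.5, 4.6667),  deviation x̄ - mu_0 = (3.5, 4.6667) - (7, 1) = (-3.5, 3.6667).

Step 2 — sample covariance matrix, S[i,j] = (1/(n-1)) · Σ_k (x_{k,i} - mean_i) · (x_{k,j} - mean_j), divisor n-1 = 5:
  S[A,A] = ((3.5)·(3.5) + (-0.5)·(-0.5) + (1.5)·(1.5) + (-0.5)·(-0.5) + (-1.5)·(-1.5) + (-2.5)·(-2.5)) / 5 = 23.5/5 = 4.7
  S[A,B] = ((3.5)·(1.3333) + (-0.5)·(3.3333) + (1.5)·(2.3333) + (-0.5)·(-0.6667) + (-1.5)·(-3.6667) + (-2.5)·(-2.6667)) / 5 = 19/5 = 3.8
  S[B,B] = ((1.3333)·(1.3333) + (3.3333)·(3.3333) + (2.3333)·(2.3333) + (-0.6667)·(-0.6667) + (-3.6667)·(-3.6667) + (-2.6667)·(-2.6667)) / 5 = 39.3333/5 = 7.8667
  S = [[4.7, 3.8],
 [3.8, 7.8667]].

Step 3 — invert S. det(S) = 4.7·7.8667 - (3.8)² = 22.5333.
  S^{-1} = (1/det) · [[d, -b], [-b, a]] = [[0.3491, -0.1686],
 [-0.1686, 0.2086]].

Step 4 — quadratic form (x̄ - mu_0)^T · S^{-1} · (x̄ - mu_0):
  S^{-1} · (x̄ - mu_0) = (-1.8402, 1.355),
  (x̄ - mu_0)^T · [...] = (-3.5)·(-1.8402) + (3.6667)·(1.355) = 11.4093.

Step 5 — scale by n: T² = 6 · 11.4093 = 68.4556.

T² ≈ 68.4556


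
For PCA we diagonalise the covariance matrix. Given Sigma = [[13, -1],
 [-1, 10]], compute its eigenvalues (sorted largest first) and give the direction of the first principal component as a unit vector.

Step 1 — characteristic polynomial of 2×2 Sigma:
  det(Sigma - λI) = λ² - trace · λ + det = 0.
  trace = 13 + 10 = 23, det = 13·10 - (-1)² = 129.
Step 2 — discriminant:
  Δ = trace² - 4·det = 529 - 516 = 13.
Step 3 — eigenvalues:
  λ = (trace ± √Δ)/2 = (23 ± 3.6056)/2,
  λ_1 = 13.3028,  λ_2 = 9.6972.

Step 4 — unit eigenvector for λ_1: solve (Sigma - λ_1 I)v = 0. First row:
  (13 - 13.3028)·v_x + (-1)·v_y = 0, i.e. (-0.3028)·v_x + (-1)·v_y = 0,
  so v ∝ (b, λ_1 - a) = (-1, 0.3028); multiply by -1 so the first entry is positive: u = (1, -0.3028).
  ||u|| = √((1)² + (-0.3028)²) = √(1.0917) ≈ 1.0448,
  v_1 = u/||u|| ≈ (0.9571, -0.2898) (||v_1|| = 1).

λ_1 = 13.3028,  λ_2 = 9.6972;  v_1 ≈ (0.9571, -0.2898)


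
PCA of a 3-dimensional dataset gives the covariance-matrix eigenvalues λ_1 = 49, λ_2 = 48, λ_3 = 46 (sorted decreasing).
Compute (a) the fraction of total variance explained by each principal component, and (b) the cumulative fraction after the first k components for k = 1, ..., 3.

Step 1 — total variance = trace(Sigma) = Σ λ_i = 49 + 48 + 46 = 143.

Step 2 — fraction explained by component i = λ_i / Σ λ:
  PC1: 49/143 = 0.3427
  PC2: 48/143 = 0.3357
  PC3: 46/143 = 0.3217

Step 3 — cumulative fraction after k components = (λ_1 + ... + λ_k) / Σ λ:
  k = 1: 49/143 = 0.3427
  k = 2: (49 + 48)/143 = 97/143 = 0.6783
  k = 3: (49 + 48 + 46)/143 = 143/143 = 1

Summary (fraction, with percent):

explained: PC1 0.3427 (34.27%), PC2 0.3357 (33.57%), PC3 0.3217 (32.17%);  cumulative: 0.3427, 0.6783, 1


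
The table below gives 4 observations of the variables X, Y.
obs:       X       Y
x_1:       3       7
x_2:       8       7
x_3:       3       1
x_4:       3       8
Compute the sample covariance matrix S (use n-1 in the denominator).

Step 1 — column means:
  mean(X) = (3 + 8 + 3 + 3) / 4 = 17/4 = 4.25
  mean(Y) = (7 + 7 + 1 + 8) / 4 = 23/4 = 5.75

Step 2 — sample covariance S[i,j] = (1/(n-1)) · Σ_k (x_{k,i} - mean_i) · (x_{k,j} - mean_j), with n-1 = 3.
  S[X,X] = ((-1.25)·(-1.25) + (3.75)·(3.75) + (-1.25)·(-1.25) + (-1.25)·(-1.25)) / 3 = 18.75/3 = 6.25
  S[X,Y] = ((-1.25)·(1.25) + (3.75)·(1.25) + (-1.25)·(-4.75) + (-1.25)·(2.25)) / 3 = 6.25/3 = 2.0833
  S[Y,Y] = ((1.25)·(1.25) + (1.25)·(1.25) + (-4.75)·(-4.75) + (2.25)·(2.25)) / 3 = 30.75/3 = 10.25

S is symmetric (S[j,i] = S[i,j]). Assembling:

S = [[6.25, 2.0833],
 [2.0833, 10.25]]


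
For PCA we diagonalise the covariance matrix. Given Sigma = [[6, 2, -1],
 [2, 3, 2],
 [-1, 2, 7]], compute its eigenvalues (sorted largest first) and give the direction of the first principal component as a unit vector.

Step 1 — characteristic polynomial p(λ) = det(λI - Sigma) = λ³ - tr·λ² + c_1·λ - det, where tr = trace, c_1 = sum of the principal 2×2 minors, det = det(Sigma):
  tr = 6 + 3 + 7 = 16,
  c_1 = (6·3 - (2)²) + (6·7 - (-1)²) + (3·7 - (2)²) = 14 + 41 + 17 = 72,
  det = 6·(3·7 - (2)²) - (2)·((2)·7 - (2)·(-1)) + (-1)·((2)·(2) - 3·(-1)) = 6·(17) - (2)·(16) + (-1)·(7) = 63.
  So p(λ) = λ³ - 16λ² + 72λ - 63.
Step 2 — look for an integer root (rational root theorem: any rational root is an integer divisor of 63). Testing λ = 7:
  p(7) = 343 - 784 + 504 - 63 = 0  ✓
  Dividing out (λ - 7): p(λ) = (λ - 7)(λ² - 9λ + 9).
Step 3 — remaining eigenvalues from the quadratic λ² - 9λ + 9 = 0:
  Δ = 9² - 4·9 = 81 - 36 = 45,  λ = (9 ± √45)/2 = (9 ± 6.7082)/2 ≈ 7.8541 or 1.1459.
  Sorted: λ_1 = 7.8541,  λ_2 = 7,  λ_3 = 1.1459  (check: sum = 16 = tr ✓).

Step 4 — unit eigenvector for λ_1 ≈ 7.8541: v spans the null space of (Sigma - λ_1 I), whose rows are
  r_1 = (-1.8541, 2, -1),  r_2 = (2, -4.8541, 2),  r_3 = (-1, 2, -0.8541).
  v is orthogonal to every row, so take v ∝ r_1 × r_2 = ((2)·(2) - (-1)·(-4.8541), (-1)·(2) - (-1.8541)·(2), (-1.8541)·(-4.8541) - (2)·(2)) ≈ (-0.8541, 1.7082, 5).
  Rescale (multiply by -1 so the first nonzero entry is positive): u = (0.8541, -1.7082, -5).
  ||u|| = √((0.8541)² + (-1.7082)² + (-5)²) = √(28.6475) ≈ 5.3523,  v_1 = u/||u|| ≈ (0.1596, -0.3192, -0.9342) (||v_1|| = 1).

λ_1 = 7.8541,  λ_2 = 7,  λ_3 = 1.1459;  v_1 ≈ (0.1596, -0.3192, -0.9342)


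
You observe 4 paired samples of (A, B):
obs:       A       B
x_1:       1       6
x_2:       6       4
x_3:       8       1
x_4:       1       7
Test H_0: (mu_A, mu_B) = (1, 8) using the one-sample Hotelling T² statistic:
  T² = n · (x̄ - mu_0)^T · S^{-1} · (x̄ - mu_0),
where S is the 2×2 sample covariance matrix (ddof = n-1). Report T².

Step 1 — sample mean vector:
  mean(A) = (1 + 6 + 8 + 1) / 4 = 16/4 = 4
  mean(B) = (6 + 4 + 1 + 7) / 4 = 18/4 = 4.5
  x̄ = (4, 4.5),  deviation x̄ - mu_0 = (4, 4.5) - (1, 8) = (3, -3.5).

Step 2 — sample covariance matrix, S[i,j] = (1/(n-1)) · Σ_k (x_{k,i} - mean_i) · (x_{k,j} - mean_j), divisor n-1 = 3:
  S[A,A] = ((-3)·(-3) + (2)·(2) + (4)·(4) + (-3)·(-3)) / 3 = 38/3 = 12.6667
  S[A,B] = ((-3)·(1.5) + (2)·(-0.5) + (4)·(-3.5) + (-3)·(2.5)) / 3 = -27/3 = -9
  S[B,B] = ((1.5)·(1.5) + (-0.5)·(-0.5) + (-3.5)·(-3.5) + (2.5)·(2.5)) / 3 = 21/3 = 7
  S = [[12.6667, -9],
 [-9, 7]].

Step 3 — invert S. det(S) = 12.6667·7 - (-9)² = 7.6667.
  S^{-1} = (1/det) · [[d, -b], [-b, a]] = [[0.913, 1.1739],
 [1.1739, 1.6522]].

Step 4 — quadratic form (x̄ - mu_0)^T · S^{-1} · (x̄ - mu_0):
  S^{-1} · (x̄ - mu_0) = (-1.3696, -2.2609),
  (x̄ - mu_0)^T · [...] = (3)·(-1.3696) + (-3.5)·(-2.2609) = 3.8043.

Step 5 — scale by n: T² = 4 · 3.8043 = 15.2174.

T² ≈ 15.2174


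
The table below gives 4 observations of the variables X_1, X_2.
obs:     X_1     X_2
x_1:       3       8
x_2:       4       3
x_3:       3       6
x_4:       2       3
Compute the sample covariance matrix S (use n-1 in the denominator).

Step 1 — column means:
  mean(X_1) = (3 + 4 + 3 + 2) / 4 = 12/4 = 3
  mean(X_2) = (8 + 3 + 6 + 3) / 4 = 20/4 = 5

Step 2 — sample covariance S[i,j] = (1/(n-1)) · Σ_k (x_{k,i} - mean_i) · (x_{k,j} - mean_j), with n-1 = 3.
  S[X_1,X_1] = ((0)·(0) + (1)·(1) + (0)·(0) + (-1)·(-1)) / 3 = 2/3 = 0.6667
  S[X_1,X_2] = ((0)·(3) + (1)·(-2) + (0)·(1) + (-1)·(-2)) / 3 = 0/3 = 0
  S[X_2,X_2] = ((3)·(3) + (-2)·(-2) + (1)·(1) + (-2)·(-2)) / 3 = 18/3 = 6

S is symmetric (S[j,i] = S[i,j]). Assembling:

S = [[0.6667, 0],
 [0, 6]]


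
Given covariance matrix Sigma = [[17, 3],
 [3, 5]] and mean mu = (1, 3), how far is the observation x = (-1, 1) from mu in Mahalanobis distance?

Step 1 — centre the observation: (x - mu) = (-2, -2).

Step 2 — invert Sigma. det(Sigma) = 17·5 - (3)² = 76.
  Sigma^{-1} = (1/det) · [[d, -b], [-b, a]] = [[0.0658, -0.0395],
 [-0.0395, 0.2237]].

Step 3 — form the quadratic (x - mu)^T · Sigma^{-1} · (x - mu):
  Sigma^{-1} · (x - mu) = (-0.0526, -0.3684).
  (x - mu)^T · [Sigma^{-1} · (x - mu)] = (-2)·(-0.0526) + (-2)·(-0.3684) = 0.8421.

Step 4 — take square root: d = √(0.8421) ≈ 0.9177.

d(x, mu) = √(0.8421) ≈ 0.9177


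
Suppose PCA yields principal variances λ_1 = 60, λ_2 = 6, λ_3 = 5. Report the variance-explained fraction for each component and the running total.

Step 1 — total variance = trace(Sigma) = Σ λ_i = 60 + 6 + 5 = 71.

Step 2 — fraction explained by component i = λ_i / Σ λ:
  PC1: 60/71 = 0.8451
  PC2: 6/71 = 0.0845
  PC3: 5/71 = 0.0704

Step 3 — cumulative fraction after k components = (λ_1 + ... + λ_k) / Σ λ:
  k = 1: 60/71 = 0.8451
  k = 2: (60 + 6)/71 = 66/71 = 0.9296
  k = 3: (60 + 6 + 5)/71 = 71/71 = 1

Summary (fraction, with percent):

explained: PC1 0.8451 (84.51%), PC2 0.0845 (8.45%), PC3 0.0704 (7.04%);  cumulative: 0.8451, 0.9296, 1


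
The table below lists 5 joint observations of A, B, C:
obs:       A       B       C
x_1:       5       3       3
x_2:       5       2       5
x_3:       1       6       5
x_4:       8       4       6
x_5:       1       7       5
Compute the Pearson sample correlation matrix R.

Step 1 — column means:
  mean(A) = (5 + 5 + 1 + 8 + 1) / 5 = 20/5 = 4
  mean(B) = (3 + 2 + 6 + 4 + 7) / 5 = 22/5 = 4.4
  mean(C) = (3 + 5 + 5 + 6 + 5) / 5 = 24/5 = 4.8

Step 2 — sample variances and covariances s[i,j] = (1/(n-1)) · Σ_k (x_{k,i} - mean_i) · (x_{k,j} - mean_j), with n-1 = 4:
  s[A,A] = ((1)·(1) + (1)·(1) + (-3)·(-3) + (4)·(4) + (-3)·(-3)) / 4 = 36/4 = 9
  s[A,B] = ((1)·(-1.4) + (1)·(-2.4) + (-3)·(1.6) + (4)·(-0.4) + (-3)·(2.6)) / 4 = -18/4 = -4.5
  s[A,C] = ((1)·(-1.8) + (1)·(0.2) + (-3)·(0.2) + (4)·(1.2) + (-3)·(0.2)) / 4 = 2/4 = 0.5
  s[B,B] = ((-1.4)·(-1.4) + (-2.4)·(-2.4) + (1.6)·(1.6) + (-0.4)·(-0.4) + (2.6)·(2.6)) / 4 = 17.2/4 = 4.3
  s[B,C] = ((-1.4)·(-1.8) + (-2.4)·(0.2) + (1.6)·(0.2) + (-0.4)·(1.2) + (2.6)·(0.2)) / 4 = 2.4/4 = 0.6
  s[C,C] = ((-1.8)·(-1.8) + (0.2)·(0.2) + (0.2)·(0.2) + (1.2)·(1.2) + (0.2)·(0.2)) / 4 = 4.8/4 = 1.2
  Sample standard deviations s_i = √(s[i,i]):
  s(A) = √(9) = 3
  s(B) = √(4.3) = 2.0736
  s(C) = √(1.2) = 1.0954

Step 3 — r_{ij} = s_{ij} / (s_i · s_j):
  r[A,A] = 1 (diagonal).
  r[A,B] = -4.5 / (3 · 2.0736) = -4.5 / 6.2209 = -0.7234
  r[A,C] = 0.5 / (3 · 1.0954) = 0.5 / 3.2863 = 0.1521
  r[B,B] = 1 (diagonal).
  r[B,C] = 0.6 / (2.0736 · 1.0954) = 0.6 / 2.2716 = 0.2641
  r[C,C] = 1 (diagonal).

R is symmetric with unit diagonal. Assembling:

R = [[1, -0.7234, 0.1521],
 [-0.7234, 1, 0.2641],
 [0.1521, 0.2641, 1]]


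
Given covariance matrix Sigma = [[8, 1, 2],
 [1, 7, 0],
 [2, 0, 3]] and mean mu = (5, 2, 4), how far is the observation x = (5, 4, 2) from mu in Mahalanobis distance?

Step 1 — centre the observation: (x - mu) = (0, 2, -2).

Step 2 — invert Sigma (cofactor / det for 3×3, or solve directly):
  Sigma^{-1} = [[0.1533, -0.0219, -0.1022],
 [-0.0219, 0.146, 0.0146],
 [-0.1022, 0.0146, 0.4015]].

Step 3 — form the quadratic (x - mu)^T · Sigma^{-1} · (x - mu):
  Sigma^{-1} · (x - mu) = (0.1606, 0.2628, -0.7737).
  (x - mu)^T · [Sigma^{-1} · (x - mu)] = (0)·(0.1606) + (2)·(0.2628) + (-2)·(-0.7737) = 2.073.

Step 4 — take square root: d = √(2.073) ≈ 1.4398.

d(x, mu) = √(2.073) ≈ 1.4398


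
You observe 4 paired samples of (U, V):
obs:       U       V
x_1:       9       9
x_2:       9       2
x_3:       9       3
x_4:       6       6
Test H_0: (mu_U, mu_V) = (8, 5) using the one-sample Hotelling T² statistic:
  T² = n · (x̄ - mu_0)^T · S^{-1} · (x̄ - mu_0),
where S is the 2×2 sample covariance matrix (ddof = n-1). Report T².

Step 1 — sample mean vector:
  mean(U) = (9 + 9 + 9 + 6) / 4 = 33/4 = 8.25
  mean(V) = (9 + 2 + 3 + 6) / 4 = 20/4 = 5
  x̄ = (8.25, 5),  deviation x̄ - mu_0 = (8.25, 5) - (8, 5) = (0.25, 0).

Step 2 — sample covariance matrix, S[i,j] = (1/(n-1)) · Σ_k (x_{k,i} - mean_i) · (x_{k,j} - mean_j), divisor n-1 = 3:
  S[U,U] = ((0.75)·(0.75) + (0.75)·(0.75) + (0.75)·(0.75) + (-2.25)·(-2.25)) / 3 = 6.75/3 = 2.25
  S[U,V] = ((0.75)·(4) + (0.75)·(-3) + (0.75)·(-2) + (-2.25)·(1)) / 3 = -3/3 = -1
  S[V,V] = ((4)·(4) + (-3)·(-3) + (-2)·(-2) + (1)·(1)) / 3 = 30/3 = 10
  S = [[2.25, -1],
 [-1, 10]].

Step 3 — invert S. det(S) = 2.25·10 - (-1)² = 21.5.
  S^{-1} = (1/det) · [[d, -b], [-b, a]] = [[0.4651, 0.0465],
 [0.0465, 0.1047]].

Step 4 — quadratic form (x̄ - mu_0)^T · S^{-1} · (x̄ - mu_0):
  S^{-1} · (x̄ - mu_0) = (0.1163, 0.0116),
  (x̄ - mu_0)^T · [...] = (0.25)·(0.1163) + (0)·(0.0116) = 0.0291.

Step 5 — scale by n: T² = 4 · 0.0291 = 0.1163.

T² ≈ 0.1163


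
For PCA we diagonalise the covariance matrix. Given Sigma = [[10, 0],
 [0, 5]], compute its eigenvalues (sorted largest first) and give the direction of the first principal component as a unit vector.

Step 1 — characteristic polynomial of 2×2 Sigma:
  det(Sigma - λI) = λ² - trace · λ + det = 0.
  trace = 10 + 5 = 15, det = 10·5 - (0)² = 50.
Step 2 — discriminant:
  Δ = trace² - 4·det = 225 - 200 = 25.
Step 3 — eigenvalues:
  λ = (trace ± √Δ)/2 = (15 ± 5)/2,
  λ_1 = 10,  λ_2 = 5.

Step 4 — unit eigenvector for λ_1: Sigma is diagonal, so its eigenvectors are the coordinate axes. λ_1 = 10 is the diagonal entry on the first coordinate axis, hence
  v_1 = (1, 0) (||v_1|| = 1).

λ_1 = 10,  λ_2 = 5;  v_1 ≈ (1, 0)


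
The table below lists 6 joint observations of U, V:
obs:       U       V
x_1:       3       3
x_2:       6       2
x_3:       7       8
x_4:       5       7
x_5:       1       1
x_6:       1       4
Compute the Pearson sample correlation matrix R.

Step 1 — column means:
  mean(U) = (3 + 6 + 7 + 5 + 1 + 1) / 6 = 23/6 = 3.8333
  mean(V) = (3 + 2 + 8 + 7 + 1 + 4) / 6 = 25/6 = 4.1667

Step 2 — sample variances and covariances s[i,j] = (1/(n-1)) · Σ_k (x_{k,i} - mean_i) · (x_{k,j} - mean_j), with n-1 = 5:
  s[U,U] = ((-0.8333)·(-0.8333) + (2.1667)·(2.1667) + (3.1667)·(3.1667) + (1.1667)·(1.1667) + (-2.8333)·(-2.8333) + (-2.8333)·(-2.8333)) / 5 = 32.8333/5 = 6.5667
  s[U,V] = ((-0.8333)·(-1.1667) + (2.1667)·(-2.1667) + (3.1667)·(3.8333) + (1.1667)·(2.8333) + (-2.8333)·(-3.1667) + (-2.8333)·(-0.1667)) / 5 = 21.1667/5 = 4.2333
  s[V,V] = ((-1.1667)·(-1.1667) + (-2.1667)·(-2.1667) + (3.8333)·(3.8333) + (2.8333)·(2.8333) + (-3.1667)·(-3.1667) + (-0.1667)·(-0.1667)) / 5 = 38.8333/5 = 7.7667
  Sample standard deviations s_i = √(s[i,i]):
  s(U) = √(6.5667) = 2.5626
  s(V) = √(7.7667) = 2.7869

Step 3 — r_{ij} = s_{ij} / (s_i · s_j):
  r[U,U] = 1 (diagonal).
  r[U,V] = 4.2333 / (2.5626 · 2.7869) = 4.2333 / 7.1415 = 0.5928
  r[V,V] = 1 (diagonal).

R is symmetric with unit diagonal. Assembling:

R = [[1, 0.5928],
 [0.5928, 1]]


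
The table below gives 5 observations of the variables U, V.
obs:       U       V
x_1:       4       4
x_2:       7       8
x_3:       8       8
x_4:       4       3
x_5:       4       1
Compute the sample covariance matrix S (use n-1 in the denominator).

Step 1 — column means:
  mean(U) = (4 + 7 + 8 + 4 + 4) / 5 = 27/5 = 5.4
  mean(V) = (4 + 8 + 8 + 3 + 1) / 5 = 24/5 = 4.8

Step 2 — sample covariance S[i,j] = (1/(n-1)) · Σ_k (x_{k,i} - mean_i) · (x_{k,j} - mean_j), with n-1 = 4.
  S[U,U] = ((-1.4)·(-1.4) + (1.6)·(1.6) + (2.6)·(2.6) + (-1.4)·(-1.4) + (-1.4)·(-1.4)) / 4 = 15.2/4 = 3.8
  S[U,V] = ((-1.4)·(-0.8) + (1.6)·(3.2) + (2.6)·(3.2) + (-1.4)·(-1.8) + (-1.4)·(-3.8)) / 4 = 22.4/4 = 5.6
  S[V,V] = ((-0.8)·(-0.8) + (3.2)·(3.2) + (3.2)·(3.2) + (-1.8)·(-1.8) + (-3.8)·(-3.8)) / 4 = 38.8/4 = 9.7

S is symmetric (S[j,i] = S[i,j]). Assembling:

S = [[3.8, 5.6],
 [5.6, 9.7]]


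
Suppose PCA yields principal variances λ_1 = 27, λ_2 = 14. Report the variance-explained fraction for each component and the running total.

Step 1 — total variance = trace(Sigma) = Σ λ_i = 27 + 14 = 41.

Step 2 — fraction explained by component i = λ_i / Σ λ:
  PC1: 27/41 = 0.6585
  PC2: 14/41 = 0.3415

Step 3 — cumulative fraction after k components = (λ_1 + ... + λ_k) / Σ λ:
  k = 1: 27/41 = 0.6585
  k = 2: (27 + 14)/41 = 41/41 = 1

Summary (fraction, with percent):

explained: PC1 0.6585 (65.85%), PC2 0.3415 (34.15%);  cumulative: 0.6585, 1


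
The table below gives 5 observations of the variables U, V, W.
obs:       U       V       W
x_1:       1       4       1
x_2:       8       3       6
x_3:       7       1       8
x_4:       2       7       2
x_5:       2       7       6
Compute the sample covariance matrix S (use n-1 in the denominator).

Step 1 — column means:
  mean(U) = (1 + 8 + 7 + 2 + 2) / 5 = 20/5 = 4
  mean(V) = (4 + 3 + 1 + 7 + 7) / 5 = 22/5 = 4.4
  mean(W) = (1 + 6 + 8 + 2 + 6) / 5 = 23/5 = 4.6

Step 2 — sample covariance S[i,j] = (1/(n-1)) · Σ_k (x_{k,i} - mean_i) · (x_{k,j} - mean_j), with n-1 = 4.
  S[U,U] = ((-3)·(-3) + (4)·(4) + (3)·(3) + (-2)·(-2) + (-2)·(-2)) / 4 = 42/4 = 10.5
  S[U,V] = ((-3)·(-0.4) + (4)·(-1.4) + (3)·(-3.4) + (-2)·(2.6) + (-2)·(2.6)) / 4 = -25/4 = -6.25
  S[U,W] = ((-3)·(-3.6) + (4)·(1.4) + (3)·(3.4) + (-2)·(-2.6) + (-2)·(1.4)) / 4 = 29/4 = 7.25
  S[V,V] = ((-0.4)·(-0.4) + (-1.4)·(-1.4) + (-3.4)·(-3.4) + (2.6)·(2.6) + (2.6)·(2.6)) / 4 = 27.2/4 = 6.8
  S[V,W] = ((-0.4)·(-3.6) + (-1.4)·(1.4) + (-3.4)·(3.4) + (2.6)·(-2.6) + (2.6)·(1.4)) / 4 = -15.2/4 = -3.8
  S[W,W] = ((-3.6)·(-3.6) + (1.4)·(1.4) + (3.4)·(3.4) + (-2.6)·(-2.6) + (1.4)·(1.4)) / 4 = 35.2/4 = 8.8

S is symmetric (S[j,i] = S[i,j]). Assembling:

S = [[10.5, -6.25, 7.25],
 [-6.25, 6.8, -3.8],
 [7.25, -3.8, 8.8]]


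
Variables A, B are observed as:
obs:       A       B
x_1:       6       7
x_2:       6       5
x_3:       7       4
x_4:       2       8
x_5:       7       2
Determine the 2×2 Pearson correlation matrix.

Step 1 — column means:
  mean(A) = (6 + 6 + 7 + 2 + 7) / 5 = 28/5 = 5.6
  mean(B) = (7 + 5 + 4 + 8 + 2) / 5 = 26/5 = 5.2

Step 2 — sample variances and covariances s[i,j] = (1/(n-1)) · Σ_k (x_{k,i} - mean_i) · (x_{k,j} - mean_j), with n-1 = 4:
  s[A,A] = ((0.4)·(0.4) + (0.4)·(0.4) + (1.4)·(1.4) + (-3.6)·(-3.6) + (1.4)·(1.4)) / 4 = 17.2/4 = 4.3
  s[A,B] = ((0.4)·(1.8) + (0.4)·(-0.2) + (1.4)·(-1.2) + (-3.6)·(2.8) + (1.4)·(-3.2)) / 4 = -15.6/4 = -3.9
  s[B,B] = ((1.8)·(1.8) + (-0.2)·(-0.2) + (-1.2)·(-1.2) + (2.8)·(2.8) + (-3.2)·(-3.2)) / 4 = 22.8/4 = 5.7
  Sample standard deviations s_i = √(s[i,i]):
  s(A) = √(4.3) = 2.0736
  s(B) = √(5.7) = 2.3875

Step 3 — r_{ij} = s_{ij} / (s_i · s_j):
  r[A,A] = 1 (diagonal).
  r[A,B] = -3.9 / (2.0736 · 2.3875) = -3.9 / 4.9508 = -0.7878
  r[B,B] = 1 (diagonal).

R is symmetric with unit diagonal. Assembling:

R = [[1, -0.7878],
 [-0.7878, 1]]


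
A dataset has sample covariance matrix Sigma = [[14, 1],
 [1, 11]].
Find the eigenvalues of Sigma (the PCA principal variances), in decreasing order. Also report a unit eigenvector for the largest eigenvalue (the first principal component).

Step 1 — characteristic polynomial of 2×2 Sigma:
  det(Sigma - λI) = λ² - trace · λ + det = 0.
  trace = 14 + 11 = 25, det = 14·11 - (1)² = 153.
Step 2 — discriminant:
  Δ = trace² - 4·det = 625 - 612 = 13.
Step 3 — eigenvalues:
  λ = (trace ± √Δ)/2 = (25 ± 3.6056)/2,
  λ_1 = 14.3028,  λ_2 = 10.6972.

Step 4 — unit eigenvector for λ_1: solve (Sigma - λ_1 I)v = 0. First row:
  (14 - 14.3028)·v_x + (1)·v_y = 0, i.e. (-0.3028)·v_x + (1)·v_y = 0,
  so v ∝ (b, λ_1 - a) = (1, 0.3028) = u.
  ||u|| = √((1)² + (0.3028)²) = √(1.0917) ≈ 1.0448,
  v_1 = u/||u|| ≈ (0.9571, 0.2898) (||v_1|| = 1).

λ_1 = 14.3028,  λ_2 = 10.6972;  v_1 ≈ (0.9571, 0.2898)


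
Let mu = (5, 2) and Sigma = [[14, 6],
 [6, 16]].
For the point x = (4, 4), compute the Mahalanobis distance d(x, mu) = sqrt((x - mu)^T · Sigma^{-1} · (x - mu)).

Step 1 — centre the observation: (x - mu) = (-1, 2).

Step 2 — invert Sigma. det(Sigma) = 14·16 - (6)² = 188.
  Sigma^{-1} = (1/det) · [[d, -b], [-b, a]] = [[0.0851, -0.0319],
 [-0.0319, 0.0745]].

Step 3 — form the quadratic (x - mu)^T · Sigma^{-1} · (x - mu):
  Sigma^{-1} · (x - mu) = (-0.1489, 0.1809).
  (x - mu)^T · [Sigma^{-1} · (x - mu)] = (-1)·(-0.1489) + (2)·(0.1809) = 0.5106.

Step 4 — take square root: d = √(0.5106) ≈ 0.7146.

d(x, mu) = √(0.5106) ≈ 0.7146


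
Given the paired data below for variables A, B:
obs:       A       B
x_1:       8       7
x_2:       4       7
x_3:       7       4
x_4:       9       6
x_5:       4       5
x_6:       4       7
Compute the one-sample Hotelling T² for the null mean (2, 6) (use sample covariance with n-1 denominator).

Step 1 — sample mean vector:
  mean(A) = (8 + 4 + 7 + 9 + 4 + 4) / 6 = 36/6 = 6
  mean(B) = (7 + 7 + 4 + 6 + 5 + 7) / 6 = 36/6 = 6
  x̄ = (6, 6),  deviation x̄ - mu_0 = (6, 6) - (2, 6) = (4, 0).

Step 2 — sample covariance matrix, S[i,j] = (1/(n-1)) · Σ_k (x_{k,i} - mean_i) · (x_{k,j} - mean_j), divisor n-1 = 5:
  S[A,A] = ((2)·(2) + (-2)·(-2) + (1)·(1) + (3)·(3) + (-2)·(-2) + (-2)·(-2)) / 5 = 26/5 = 5.2
  S[A,B] = ((2)·(1) + (-2)·(1) + (1)·(-2) + (3)·(0) + (-2)·(-1) + (-2)·(1)) / 5 = -2/5 = -0.4
  S[B,B] = ((1)·(1) + (1)·(1) + (-2)·(-2) + (0)·(0) + (-1)·(-1) + (1)·(1)) / 5 = 8/5 = 1.6
  S = [[5.2, -0.4],
 [-0.4, 1.6]].

Step 3 — invert S. det(S) = 5.2·1.6 - (-0.4)² = 8.16.
  S^{-1} = (1/det) · [[d, -b], [-b, a]] = [[0.1961, 0.049],
 [0.049, 0.6373]].

Step 4 — quadratic form (x̄ - mu_0)^T · S^{-1} · (x̄ - mu_0):
  S^{-1} · (x̄ - mu_0) = (0.7843, 0.1961),
  (x̄ - mu_0)^T · [...] = (4)·(0.7843) + (0)·(0.1961) = 3.1373.

Step 5 — scale by n: T² = 6 · 3.1373 = 18.8235.

T² ≈ 18.8235


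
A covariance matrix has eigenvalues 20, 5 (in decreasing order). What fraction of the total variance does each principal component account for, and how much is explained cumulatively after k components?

Step 1 — total variance = trace(Sigma) = Σ λ_i = 20 + 5 = 25.

Step 2 — fraction explained by component i = λ_i / Σ λ:
  PC1: 20/25 = 0.8
  PC2: 5/25 = 0.2

Step 3 — cumulative fraction after k components = (λ_1 + ... + λ_k) / Σ λ:
  k = 1: 20/25 = 0.8
  k = 2: (20 + 5)/25 = 25/25 = 1

Summary (fraction, with percent):

explained: PC1 0.8 (80%), PC2 0.2 (20%);  cumulative: 0.8, 1
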